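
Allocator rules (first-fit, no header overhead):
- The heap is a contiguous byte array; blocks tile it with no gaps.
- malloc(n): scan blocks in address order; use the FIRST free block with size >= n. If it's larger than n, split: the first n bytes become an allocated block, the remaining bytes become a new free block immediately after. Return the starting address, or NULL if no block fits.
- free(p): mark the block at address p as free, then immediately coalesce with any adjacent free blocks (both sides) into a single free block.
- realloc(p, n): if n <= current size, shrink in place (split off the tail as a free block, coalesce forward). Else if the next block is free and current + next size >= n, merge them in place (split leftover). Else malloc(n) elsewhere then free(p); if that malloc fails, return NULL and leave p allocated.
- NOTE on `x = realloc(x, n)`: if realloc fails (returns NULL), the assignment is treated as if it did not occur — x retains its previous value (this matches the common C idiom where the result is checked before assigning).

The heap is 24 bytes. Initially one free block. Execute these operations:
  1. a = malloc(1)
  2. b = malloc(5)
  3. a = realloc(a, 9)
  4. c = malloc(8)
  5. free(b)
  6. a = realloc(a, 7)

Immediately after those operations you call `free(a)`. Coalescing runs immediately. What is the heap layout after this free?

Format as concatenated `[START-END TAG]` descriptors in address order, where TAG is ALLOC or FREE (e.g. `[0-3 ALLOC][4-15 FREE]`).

Answer: [0-14 FREE][15-22 ALLOC][23-23 FREE]

Derivation:
Op 1: a = malloc(1) -> a = 0; heap: [0-0 ALLOC][1-23 FREE]
Op 2: b = malloc(5) -> b = 1; heap: [0-0 ALLOC][1-5 ALLOC][6-23 FREE]
Op 3: a = realloc(a, 9) -> a = 6; heap: [0-0 FREE][1-5 ALLOC][6-14 ALLOC][15-23 FREE]
Op 4: c = malloc(8) -> c = 15; heap: [0-0 FREE][1-5 ALLOC][6-14 ALLOC][15-22 ALLOC][23-23 FREE]
Op 5: free(b) -> (freed b); heap: [0-5 FREE][6-14 ALLOC][15-22 ALLOC][23-23 FREE]
Op 6: a = realloc(a, 7) -> a = 6; heap: [0-5 FREE][6-12 ALLOC][13-14 FREE][15-22 ALLOC][23-23 FREE]
free(a): a = 6 -> block [6-12 ALLOC]; mark free, coalesce with adjacent free neighbors -> [0-14 FREE][15-22 ALLOC][23-23 FREE]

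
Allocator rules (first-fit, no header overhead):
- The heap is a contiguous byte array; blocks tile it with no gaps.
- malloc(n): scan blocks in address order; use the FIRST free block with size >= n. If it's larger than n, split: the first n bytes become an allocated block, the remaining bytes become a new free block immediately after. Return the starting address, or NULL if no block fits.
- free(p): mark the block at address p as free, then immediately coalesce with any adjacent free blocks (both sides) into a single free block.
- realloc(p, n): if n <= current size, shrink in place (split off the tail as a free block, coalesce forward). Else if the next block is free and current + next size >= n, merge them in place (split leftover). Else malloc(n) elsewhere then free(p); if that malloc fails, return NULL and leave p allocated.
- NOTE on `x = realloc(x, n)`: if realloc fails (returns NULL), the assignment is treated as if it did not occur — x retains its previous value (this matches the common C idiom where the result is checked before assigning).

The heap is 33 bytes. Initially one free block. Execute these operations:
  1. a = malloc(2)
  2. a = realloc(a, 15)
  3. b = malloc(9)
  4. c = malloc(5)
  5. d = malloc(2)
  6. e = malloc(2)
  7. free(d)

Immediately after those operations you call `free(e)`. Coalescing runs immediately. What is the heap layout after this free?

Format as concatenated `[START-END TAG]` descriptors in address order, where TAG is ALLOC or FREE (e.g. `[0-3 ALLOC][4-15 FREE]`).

Answer: [0-14 ALLOC][15-23 ALLOC][24-28 ALLOC][29-32 FREE]

Derivation:
Op 1: a = malloc(2) -> a = 0; heap: [0-1 ALLOC][2-32 FREE]
Op 2: a = realloc(a, 15) -> a = 0; heap: [0-14 ALLOC][15-32 FREE]
Op 3: b = malloc(9) -> b = 15; heap: [0-14 ALLOC][15-23 ALLOC][24-32 FREE]
Op 4: c = malloc(5) -> c = 24; heap: [0-14 ALLOC][15-23 ALLOC][24-28 ALLOC][29-32 FREE]
Op 5: d = malloc(2) -> d = 29; heap: [0-14 ALLOC][15-23 ALLOC][24-28 ALLOC][29-30 ALLOC][31-32 FREE]
Op 6: e = malloc(2) -> e = 31; heap: [0-14 ALLOC][15-23 ALLOC][24-28 ALLOC][29-30 ALLOC][31-32 ALLOC]
Op 7: free(d) -> (freed d); heap: [0-14 ALLOC][15-23 ALLOC][24-28 ALLOC][29-30 FREE][31-32 ALLOC]
free(e): e = 31 -> block [31-32 ALLOC]; mark free, coalesce with adjacent free neighbors -> [0-14 ALLOC][15-23 ALLOC][24-28 ALLOC][29-32 FREE]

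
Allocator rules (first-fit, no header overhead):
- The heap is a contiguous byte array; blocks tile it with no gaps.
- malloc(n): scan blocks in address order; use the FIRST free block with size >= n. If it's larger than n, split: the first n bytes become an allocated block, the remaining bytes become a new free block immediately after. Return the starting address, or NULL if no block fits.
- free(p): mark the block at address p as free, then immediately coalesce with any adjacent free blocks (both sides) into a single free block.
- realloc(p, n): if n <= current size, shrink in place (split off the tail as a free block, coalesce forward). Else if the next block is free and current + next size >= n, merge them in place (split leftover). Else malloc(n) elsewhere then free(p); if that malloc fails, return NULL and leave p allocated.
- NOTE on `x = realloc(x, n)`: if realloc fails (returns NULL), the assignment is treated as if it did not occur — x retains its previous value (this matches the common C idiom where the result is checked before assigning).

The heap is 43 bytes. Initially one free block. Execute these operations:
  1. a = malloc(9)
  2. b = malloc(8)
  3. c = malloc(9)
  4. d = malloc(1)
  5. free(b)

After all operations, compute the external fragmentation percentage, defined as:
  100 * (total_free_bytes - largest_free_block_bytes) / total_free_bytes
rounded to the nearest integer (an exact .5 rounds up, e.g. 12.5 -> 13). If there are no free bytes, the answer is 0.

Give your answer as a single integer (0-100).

Op 1: a = malloc(9) -> a = 0; heap: [0-8 ALLOC][9-42 FREE]
Op 2: b = malloc(8) -> b = 9; heap: [0-8 ALLOC][9-16 ALLOC][17-42 FREE]
Op 3: c = malloc(9) -> c = 17; heap: [0-8 ALLOC][9-16 ALLOC][17-25 ALLOC][26-42 FREE]
Op 4: d = malloc(1) -> d = 26; heap: [0-8 ALLOC][9-16 ALLOC][17-25 ALLOC][26-26 ALLOC][27-42 FREE]
Op 5: free(b) -> (freed b); heap: [0-8 ALLOC][9-16 FREE][17-25 ALLOC][26-26 ALLOC][27-42 FREE]
Free blocks: [8 16] total_free=24 largest=16 -> 100*(24-16)/24 = 800/24 ≈ 33.333 -> rounds to 33

Answer: 33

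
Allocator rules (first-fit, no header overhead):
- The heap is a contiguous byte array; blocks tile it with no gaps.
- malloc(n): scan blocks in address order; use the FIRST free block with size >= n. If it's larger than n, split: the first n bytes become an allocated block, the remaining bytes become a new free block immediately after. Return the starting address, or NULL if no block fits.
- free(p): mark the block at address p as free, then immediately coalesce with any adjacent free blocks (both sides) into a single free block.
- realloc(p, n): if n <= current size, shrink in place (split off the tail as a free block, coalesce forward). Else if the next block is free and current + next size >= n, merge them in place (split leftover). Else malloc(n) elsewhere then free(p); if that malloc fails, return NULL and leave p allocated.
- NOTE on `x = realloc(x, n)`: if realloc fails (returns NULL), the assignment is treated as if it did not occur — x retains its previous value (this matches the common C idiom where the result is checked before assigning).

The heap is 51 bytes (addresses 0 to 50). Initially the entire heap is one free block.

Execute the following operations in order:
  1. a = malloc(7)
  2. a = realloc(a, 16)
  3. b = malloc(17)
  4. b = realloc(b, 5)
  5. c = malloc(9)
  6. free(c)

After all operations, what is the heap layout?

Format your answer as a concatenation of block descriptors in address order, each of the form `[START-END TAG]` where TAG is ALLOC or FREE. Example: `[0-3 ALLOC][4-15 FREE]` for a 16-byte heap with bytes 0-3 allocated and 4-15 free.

Op 1: a = malloc(7) -> a = 0; heap: [0-6 ALLOC][7-50 FREE]
Op 2: a = realloc(a, 16) -> a = 0; heap: [0-15 ALLOC][16-50 FREE]
Op 3: b = malloc(17) -> b = 16; heap: [0-15 ALLOC][16-32 ALLOC][33-50 FREE]
Op 4: b = realloc(b, 5) -> b = 16; heap: [0-15 ALLOC][16-20 ALLOC][21-50 FREE]
Op 5: c = malloc(9) -> c = 21; heap: [0-15 ALLOC][16-20 ALLOC][21-29 ALLOC][30-50 FREE]
Op 6: free(c) -> (freed c); heap: [0-15 ALLOC][16-20 ALLOC][21-50 FREE]

Answer: [0-15 ALLOC][16-20 ALLOC][21-50 FREE]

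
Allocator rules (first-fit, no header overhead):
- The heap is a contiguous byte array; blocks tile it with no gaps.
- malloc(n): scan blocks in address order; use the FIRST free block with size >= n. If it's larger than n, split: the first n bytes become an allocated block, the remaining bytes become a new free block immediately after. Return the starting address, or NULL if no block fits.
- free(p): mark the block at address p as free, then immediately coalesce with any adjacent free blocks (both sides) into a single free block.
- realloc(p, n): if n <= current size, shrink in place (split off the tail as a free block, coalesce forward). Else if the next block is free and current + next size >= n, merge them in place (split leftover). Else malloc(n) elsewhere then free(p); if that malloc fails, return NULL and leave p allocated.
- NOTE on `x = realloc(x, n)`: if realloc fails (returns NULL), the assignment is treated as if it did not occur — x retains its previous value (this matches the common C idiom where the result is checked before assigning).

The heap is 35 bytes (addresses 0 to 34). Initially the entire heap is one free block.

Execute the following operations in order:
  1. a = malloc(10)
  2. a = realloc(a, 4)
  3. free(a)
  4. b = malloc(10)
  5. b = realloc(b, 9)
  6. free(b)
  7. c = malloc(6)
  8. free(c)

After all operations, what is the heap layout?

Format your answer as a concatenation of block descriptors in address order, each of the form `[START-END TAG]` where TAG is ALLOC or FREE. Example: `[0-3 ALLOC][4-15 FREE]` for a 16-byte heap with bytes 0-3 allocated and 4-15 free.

Op 1: a = malloc(10) -> a = 0; heap: [0-9 ALLOC][10-34 FREE]
Op 2: a = realloc(a, 4) -> a = 0; heap: [0-3 ALLOC][4-34 FREE]
Op 3: free(a) -> (freed a); heap: [0-34 FREE]
Op 4: b = malloc(10) -> b = 0; heap: [0-9 ALLOC][10-34 FREE]
Op 5: b = realloc(b, 9) -> b = 0; heap: [0-8 ALLOC][9-34 FREE]
Op 6: free(b) -> (freed b); heap: [0-34 FREE]
Op 7: c = malloc(6) -> c = 0; heap: [0-5 ALLOC][6-34 FREE]
Op 8: free(c) -> (freed c); heap: [0-34 FREE]

Answer: [0-34 FREE]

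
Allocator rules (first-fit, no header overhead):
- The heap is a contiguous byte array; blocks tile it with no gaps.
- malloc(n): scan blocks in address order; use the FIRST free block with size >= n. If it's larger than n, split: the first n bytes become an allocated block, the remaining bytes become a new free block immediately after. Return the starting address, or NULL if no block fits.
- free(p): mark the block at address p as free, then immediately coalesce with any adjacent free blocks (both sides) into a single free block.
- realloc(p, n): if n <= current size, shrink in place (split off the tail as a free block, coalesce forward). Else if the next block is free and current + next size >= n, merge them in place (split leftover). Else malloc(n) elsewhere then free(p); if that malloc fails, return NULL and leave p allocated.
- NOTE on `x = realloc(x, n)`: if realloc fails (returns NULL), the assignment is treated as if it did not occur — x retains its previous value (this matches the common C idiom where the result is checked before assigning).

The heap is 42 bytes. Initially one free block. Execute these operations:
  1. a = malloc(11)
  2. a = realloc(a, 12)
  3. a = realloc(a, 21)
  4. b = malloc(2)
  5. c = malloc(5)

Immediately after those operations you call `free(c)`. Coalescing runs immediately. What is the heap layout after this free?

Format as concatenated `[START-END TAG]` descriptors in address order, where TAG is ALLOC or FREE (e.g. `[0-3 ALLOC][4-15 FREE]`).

Answer: [0-20 ALLOC][21-22 ALLOC][23-41 FREE]

Derivation:
Op 1: a = malloc(11) -> a = 0; heap: [0-10 ALLOC][11-41 FREE]
Op 2: a = realloc(a, 12) -> a = 0; heap: [0-11 ALLOC][12-41 FREE]
Op 3: a = realloc(a, 21) -> a = 0; heap: [0-20 ALLOC][21-41 FREE]
Op 4: b = malloc(2) -> b = 21; heap: [0-20 ALLOC][21-22 ALLOC][23-41 FREE]
Op 5: c = malloc(5) -> c = 23; heap: [0-20 ALLOC][21-22 ALLOC][23-27 ALLOC][28-41 FREE]
free(c): c = 23 -> block [23-27 ALLOC]; mark free, coalesce with adjacent free neighbors -> [0-20 ALLOC][21-22 ALLOC][23-41 FREE]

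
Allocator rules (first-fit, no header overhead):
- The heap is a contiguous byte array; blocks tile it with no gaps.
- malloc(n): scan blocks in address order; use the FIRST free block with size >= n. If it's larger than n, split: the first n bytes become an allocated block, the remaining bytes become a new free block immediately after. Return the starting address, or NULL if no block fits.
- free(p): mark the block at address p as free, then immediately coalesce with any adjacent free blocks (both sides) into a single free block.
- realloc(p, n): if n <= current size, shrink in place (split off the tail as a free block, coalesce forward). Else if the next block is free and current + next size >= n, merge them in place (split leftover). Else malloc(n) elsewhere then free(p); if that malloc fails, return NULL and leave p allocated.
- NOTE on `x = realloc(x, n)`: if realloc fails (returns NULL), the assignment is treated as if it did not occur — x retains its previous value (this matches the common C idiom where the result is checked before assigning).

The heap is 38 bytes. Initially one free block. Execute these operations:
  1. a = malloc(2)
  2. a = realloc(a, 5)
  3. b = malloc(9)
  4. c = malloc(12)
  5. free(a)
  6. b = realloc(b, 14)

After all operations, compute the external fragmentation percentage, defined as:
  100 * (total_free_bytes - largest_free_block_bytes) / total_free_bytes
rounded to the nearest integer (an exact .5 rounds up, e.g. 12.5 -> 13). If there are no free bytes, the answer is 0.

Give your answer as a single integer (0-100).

Op 1: a = malloc(2) -> a = 0; heap: [0-1 ALLOC][2-37 FREE]
Op 2: a = realloc(a, 5) -> a = 0; heap: [0-4 ALLOC][5-37 FREE]
Op 3: b = malloc(9) -> b = 5; heap: [0-4 ALLOC][5-13 ALLOC][14-37 FREE]
Op 4: c = malloc(12) -> c = 14; heap: [0-4 ALLOC][5-13 ALLOC][14-25 ALLOC][26-37 FREE]
Op 5: free(a) -> (freed a); heap: [0-4 FREE][5-13 ALLOC][14-25 ALLOC][26-37 FREE]
Op 6: b = realloc(b, 14) -> NULL (b unchanged); heap: [0-4 FREE][5-13 ALLOC][14-25 ALLOC][26-37 FREE]
Free blocks: [5 12] total_free=17 largest=12 -> 100*(17-12)/17 = 500/17 ≈ 29.412 -> rounds to 29

Answer: 29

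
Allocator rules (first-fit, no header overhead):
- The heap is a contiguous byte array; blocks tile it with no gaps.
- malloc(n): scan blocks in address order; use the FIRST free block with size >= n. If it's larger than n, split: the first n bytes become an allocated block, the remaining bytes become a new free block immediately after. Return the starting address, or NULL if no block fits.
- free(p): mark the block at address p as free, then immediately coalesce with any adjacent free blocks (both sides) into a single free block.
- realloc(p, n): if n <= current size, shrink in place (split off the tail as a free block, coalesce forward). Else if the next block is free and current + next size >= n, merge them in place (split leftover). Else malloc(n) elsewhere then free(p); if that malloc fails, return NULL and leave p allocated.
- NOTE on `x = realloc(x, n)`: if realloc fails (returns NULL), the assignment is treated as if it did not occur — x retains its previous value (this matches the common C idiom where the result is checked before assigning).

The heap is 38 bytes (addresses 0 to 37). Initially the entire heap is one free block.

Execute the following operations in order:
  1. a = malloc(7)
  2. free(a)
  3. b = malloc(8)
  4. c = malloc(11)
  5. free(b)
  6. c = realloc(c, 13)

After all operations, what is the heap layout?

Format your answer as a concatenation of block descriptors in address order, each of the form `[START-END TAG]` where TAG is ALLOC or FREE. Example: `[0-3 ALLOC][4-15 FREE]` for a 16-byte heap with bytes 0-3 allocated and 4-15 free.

Op 1: a = malloc(7) -> a = 0; heap: [0-6 ALLOC][7-37 FREE]
Op 2: free(a) -> (freed a); heap: [0-37 FREE]
Op 3: b = malloc(8) -> b = 0; heap: [0-7 ALLOC][8-37 FREE]
Op 4: c = malloc(11) -> c = 8; heap: [0-7 ALLOC][8-18 ALLOC][19-37 FREE]
Op 5: free(b) -> (freed b); heap: [0-7 FREE][8-18 ALLOC][19-37 FREE]
Op 6: c = realloc(c, 13) -> c = 8; heap: [0-7 FREE][8-20 ALLOC][21-37 FREE]

Answer: [0-7 FREE][8-20 ALLOC][21-37 FREE]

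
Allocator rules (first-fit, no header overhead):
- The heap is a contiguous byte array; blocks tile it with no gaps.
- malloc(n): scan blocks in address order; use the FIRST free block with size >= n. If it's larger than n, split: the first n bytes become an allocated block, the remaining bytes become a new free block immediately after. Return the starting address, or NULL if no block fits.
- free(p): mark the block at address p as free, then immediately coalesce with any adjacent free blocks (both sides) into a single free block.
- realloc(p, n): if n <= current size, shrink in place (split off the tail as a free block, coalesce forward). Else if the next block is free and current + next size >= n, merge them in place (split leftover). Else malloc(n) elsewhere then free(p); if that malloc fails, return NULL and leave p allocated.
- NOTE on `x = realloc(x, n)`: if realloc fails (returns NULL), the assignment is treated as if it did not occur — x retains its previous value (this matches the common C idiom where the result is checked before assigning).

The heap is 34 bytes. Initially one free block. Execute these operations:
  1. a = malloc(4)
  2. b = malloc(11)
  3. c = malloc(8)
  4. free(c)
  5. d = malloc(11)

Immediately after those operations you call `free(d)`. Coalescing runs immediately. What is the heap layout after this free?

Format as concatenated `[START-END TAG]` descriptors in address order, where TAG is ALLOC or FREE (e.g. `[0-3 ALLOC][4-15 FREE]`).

Answer: [0-3 ALLOC][4-14 ALLOC][15-33 FREE]

Derivation:
Op 1: a = malloc(4) -> a = 0; heap: [0-3 ALLOC][4-33 FREE]
Op 2: b = malloc(11) -> b = 4; heap: [0-3 ALLOC][4-14 ALLOC][15-33 FREE]
Op 3: c = malloc(8) -> c = 15; heap: [0-3 ALLOC][4-14 ALLOC][15-22 ALLOC][23-33 FREE]
Op 4: free(c) -> (freed c); heap: [0-3 ALLOC][4-14 ALLOC][15-33 FREE]
Op 5: d = malloc(11) -> d = 15; heap: [0-3 ALLOC][4-14 ALLOC][15-25 ALLOC][26-33 FREE]
free(d): d = 15 -> block [15-25 ALLOC]; mark free, coalesce with adjacent free neighbors -> [0-3 ALLOC][4-14 ALLOC][15-33 FREE]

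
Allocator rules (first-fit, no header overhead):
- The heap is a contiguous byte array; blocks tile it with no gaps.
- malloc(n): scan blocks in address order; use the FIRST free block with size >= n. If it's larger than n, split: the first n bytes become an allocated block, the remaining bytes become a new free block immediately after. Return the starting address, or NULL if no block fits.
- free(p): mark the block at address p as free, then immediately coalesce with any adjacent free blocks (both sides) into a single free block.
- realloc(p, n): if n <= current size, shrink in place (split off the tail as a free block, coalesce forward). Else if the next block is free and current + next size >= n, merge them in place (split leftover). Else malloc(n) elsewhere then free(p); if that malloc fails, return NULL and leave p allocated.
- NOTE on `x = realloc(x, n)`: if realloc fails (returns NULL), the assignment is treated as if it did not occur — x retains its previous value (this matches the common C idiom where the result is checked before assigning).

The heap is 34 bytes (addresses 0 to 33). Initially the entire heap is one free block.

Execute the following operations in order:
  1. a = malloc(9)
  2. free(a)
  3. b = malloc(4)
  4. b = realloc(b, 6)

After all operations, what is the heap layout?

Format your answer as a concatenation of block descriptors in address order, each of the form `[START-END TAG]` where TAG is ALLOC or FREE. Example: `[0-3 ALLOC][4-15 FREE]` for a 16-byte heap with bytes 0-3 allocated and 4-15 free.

Answer: [0-5 ALLOC][6-33 FREE]

Derivation:
Op 1: a = malloc(9) -> a = 0; heap: [0-8 ALLOC][9-33 FREE]
Op 2: free(a) -> (freed a); heap: [0-33 FREE]
Op 3: b = malloc(4) -> b = 0; heap: [0-3 ALLOC][4-33 FREE]
Op 4: b = realloc(b, 6) -> b = 0; heap: [0-5 ALLOC][6-33 FREE]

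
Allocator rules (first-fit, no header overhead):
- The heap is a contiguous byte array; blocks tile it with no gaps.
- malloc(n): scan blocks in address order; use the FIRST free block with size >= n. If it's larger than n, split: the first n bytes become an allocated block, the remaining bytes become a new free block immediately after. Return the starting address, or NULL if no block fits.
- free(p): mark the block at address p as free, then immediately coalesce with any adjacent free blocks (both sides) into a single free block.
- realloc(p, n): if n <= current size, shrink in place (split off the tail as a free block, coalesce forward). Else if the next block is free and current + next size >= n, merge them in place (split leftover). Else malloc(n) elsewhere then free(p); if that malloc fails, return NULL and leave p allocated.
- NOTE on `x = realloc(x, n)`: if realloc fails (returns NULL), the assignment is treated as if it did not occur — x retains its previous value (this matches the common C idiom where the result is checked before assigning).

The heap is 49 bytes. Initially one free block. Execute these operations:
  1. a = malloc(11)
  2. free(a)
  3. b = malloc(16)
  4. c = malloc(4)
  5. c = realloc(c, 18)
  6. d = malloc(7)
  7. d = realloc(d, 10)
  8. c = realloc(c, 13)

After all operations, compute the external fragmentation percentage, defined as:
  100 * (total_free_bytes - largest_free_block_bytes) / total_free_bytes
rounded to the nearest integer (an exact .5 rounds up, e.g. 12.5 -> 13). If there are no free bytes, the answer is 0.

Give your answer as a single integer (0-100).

Answer: 50

Derivation:
Op 1: a = malloc(11) -> a = 0; heap: [0-10 ALLOC][11-48 FREE]
Op 2: free(a) -> (freed a); heap: [0-48 FREE]
Op 3: b = malloc(16) -> b = 0; heap: [0-15 ALLOC][16-48 FREE]
Op 4: c = malloc(4) -> c = 16; heap: [0-15 ALLOC][16-19 ALLOC][20-48 FREE]
Op 5: c = realloc(c, 18) -> c = 16; heap: [0-15 ALLOC][16-33 ALLOC][34-48 FREE]
Op 6: d = malloc(7) -> d = 34; heap: [0-15 ALLOC][16-33 ALLOC][34-40 ALLOC][41-48 FREE]
Op 7: d = realloc(d, 10) -> d = 34; heap: [0-15 ALLOC][16-33 ALLOC][34-43 ALLOC][44-48 FREE]
Op 8: c = realloc(c, 13) -> c = 16; heap: [0-15 ALLOC][16-28 ALLOC][29-33 FREE][34-43 ALLOC][44-48 FREE]
Free blocks: [5 5] total_free=10 largest=5 -> 100*(10-5)/10 = 500/10 = 50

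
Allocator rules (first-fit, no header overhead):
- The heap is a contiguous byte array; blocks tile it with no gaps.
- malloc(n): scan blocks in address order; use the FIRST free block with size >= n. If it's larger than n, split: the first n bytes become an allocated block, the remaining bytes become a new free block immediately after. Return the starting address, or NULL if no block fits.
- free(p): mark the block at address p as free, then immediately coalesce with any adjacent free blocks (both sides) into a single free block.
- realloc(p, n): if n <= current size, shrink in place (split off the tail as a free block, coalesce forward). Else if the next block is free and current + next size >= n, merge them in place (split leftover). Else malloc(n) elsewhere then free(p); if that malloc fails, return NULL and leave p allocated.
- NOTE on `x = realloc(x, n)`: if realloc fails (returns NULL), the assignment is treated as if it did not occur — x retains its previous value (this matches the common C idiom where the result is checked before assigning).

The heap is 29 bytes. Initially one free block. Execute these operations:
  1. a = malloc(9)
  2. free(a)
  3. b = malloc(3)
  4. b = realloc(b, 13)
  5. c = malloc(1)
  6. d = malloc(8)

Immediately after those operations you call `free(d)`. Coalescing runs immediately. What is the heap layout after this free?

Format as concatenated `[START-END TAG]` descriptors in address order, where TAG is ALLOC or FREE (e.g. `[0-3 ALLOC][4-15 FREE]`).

Op 1: a = malloc(9) -> a = 0; heap: [0-8 ALLOC][9-28 FREE]
Op 2: free(a) -> (freed a); heap: [0-28 FREE]
Op 3: b = malloc(3) -> b = 0; heap: [0-2 ALLOC][3-28 FREE]
Op 4: b = realloc(b, 13) -> b = 0; heap: [0-12 ALLOC][13-28 FREE]
Op 5: c = malloc(1) -> c = 13; heap: [0-12 ALLOC][13-13 ALLOC][14-28 FREE]
Op 6: d = malloc(8) -> d = 14; heap: [0-12 ALLOC][13-13 ALLOC][14-21 ALLOC][22-28 FREE]
free(d): d = 14 -> block [14-21 ALLOC]; mark free, coalesce with adjacent free neighbors -> [0-12 ALLOC][13-13 ALLOC][14-28 FREE]

Answer: [0-12 ALLOC][13-13 ALLOC][14-28 FREE]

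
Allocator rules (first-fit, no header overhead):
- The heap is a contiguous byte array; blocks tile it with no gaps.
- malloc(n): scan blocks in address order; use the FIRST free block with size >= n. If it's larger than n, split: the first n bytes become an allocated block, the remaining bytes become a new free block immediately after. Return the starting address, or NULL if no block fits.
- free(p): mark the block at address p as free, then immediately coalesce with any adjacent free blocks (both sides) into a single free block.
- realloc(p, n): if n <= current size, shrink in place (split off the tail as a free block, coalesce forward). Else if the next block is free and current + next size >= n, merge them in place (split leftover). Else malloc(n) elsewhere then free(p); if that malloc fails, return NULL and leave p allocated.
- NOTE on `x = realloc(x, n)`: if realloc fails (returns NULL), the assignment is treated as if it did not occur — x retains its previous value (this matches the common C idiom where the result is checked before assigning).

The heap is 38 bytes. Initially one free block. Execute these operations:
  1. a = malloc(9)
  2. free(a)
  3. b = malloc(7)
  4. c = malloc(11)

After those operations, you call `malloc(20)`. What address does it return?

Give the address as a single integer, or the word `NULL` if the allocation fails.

Op 1: a = malloc(9) -> a = 0; heap: [0-8 ALLOC][9-37 FREE]
Op 2: free(a) -> (freed a); heap: [0-37 FREE]
Op 3: b = malloc(7) -> b = 0; heap: [0-6 ALLOC][7-37 FREE]
Op 4: c = malloc(11) -> c = 7; heap: [0-6 ALLOC][7-17 ALLOC][18-37 FREE]
malloc(20): first-fit scan over [0-6 ALLOC][7-17 ALLOC][18-37 FREE] -> 18

Answer: 18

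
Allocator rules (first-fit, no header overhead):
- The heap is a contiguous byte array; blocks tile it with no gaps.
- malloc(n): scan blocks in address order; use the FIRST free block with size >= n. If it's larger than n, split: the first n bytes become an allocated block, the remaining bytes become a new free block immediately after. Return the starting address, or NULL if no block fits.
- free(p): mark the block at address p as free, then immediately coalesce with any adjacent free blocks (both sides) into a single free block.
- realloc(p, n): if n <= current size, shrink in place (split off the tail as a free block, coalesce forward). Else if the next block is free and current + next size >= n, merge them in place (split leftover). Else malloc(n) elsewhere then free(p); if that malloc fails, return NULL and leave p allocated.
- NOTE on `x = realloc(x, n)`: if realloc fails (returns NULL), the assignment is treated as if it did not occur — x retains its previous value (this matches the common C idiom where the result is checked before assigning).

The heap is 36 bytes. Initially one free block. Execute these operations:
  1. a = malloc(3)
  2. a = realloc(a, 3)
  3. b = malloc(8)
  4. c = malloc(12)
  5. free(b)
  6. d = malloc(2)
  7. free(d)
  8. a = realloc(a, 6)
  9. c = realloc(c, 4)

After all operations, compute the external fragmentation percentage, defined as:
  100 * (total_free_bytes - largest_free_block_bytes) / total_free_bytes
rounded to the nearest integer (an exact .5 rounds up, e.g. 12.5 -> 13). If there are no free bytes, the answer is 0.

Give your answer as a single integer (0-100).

Op 1: a = malloc(3) -> a = 0; heap: [0-2 ALLOC][3-35 FREE]
Op 2: a = realloc(a, 3) -> a = 0; heap: [0-2 ALLOC][3-35 FREE]
Op 3: b = malloc(8) -> b = 3; heap: [0-2 ALLOC][3-10 ALLOC][11-35 FREE]
Op 4: c = malloc(12) -> c = 11; heap: [0-2 ALLOC][3-10 ALLOC][11-22 ALLOC][23-35 FREE]
Op 5: free(b) -> (freed b); heap: [0-2 ALLOC][3-10 FREE][11-22 ALLOC][23-35 FREE]
Op 6: d = malloc(2) -> d = 3; heap: [0-2 ALLOC][3-4 ALLOC][5-10 FREE][11-22 ALLOC][23-35 FREE]
Op 7: free(d) -> (freed d); heap: [0-2 ALLOC][3-10 FREE][11-22 ALLOC][23-35 FREE]
Op 8: a = realloc(a, 6) -> a = 0; heap: [0-5 ALLOC][6-10 FREE][11-22 ALLOC][23-35 FREE]
Op 9: c = realloc(c, 4) -> c = 11; heap: [0-5 ALLOC][6-10 FREE][11-14 ALLOC][15-35 FREE]
Free blocks: [5 21] total_free=26 largest=21 -> 100*(26-21)/26 = 500/26 ≈ 19.231 -> rounds to 19

Answer: 19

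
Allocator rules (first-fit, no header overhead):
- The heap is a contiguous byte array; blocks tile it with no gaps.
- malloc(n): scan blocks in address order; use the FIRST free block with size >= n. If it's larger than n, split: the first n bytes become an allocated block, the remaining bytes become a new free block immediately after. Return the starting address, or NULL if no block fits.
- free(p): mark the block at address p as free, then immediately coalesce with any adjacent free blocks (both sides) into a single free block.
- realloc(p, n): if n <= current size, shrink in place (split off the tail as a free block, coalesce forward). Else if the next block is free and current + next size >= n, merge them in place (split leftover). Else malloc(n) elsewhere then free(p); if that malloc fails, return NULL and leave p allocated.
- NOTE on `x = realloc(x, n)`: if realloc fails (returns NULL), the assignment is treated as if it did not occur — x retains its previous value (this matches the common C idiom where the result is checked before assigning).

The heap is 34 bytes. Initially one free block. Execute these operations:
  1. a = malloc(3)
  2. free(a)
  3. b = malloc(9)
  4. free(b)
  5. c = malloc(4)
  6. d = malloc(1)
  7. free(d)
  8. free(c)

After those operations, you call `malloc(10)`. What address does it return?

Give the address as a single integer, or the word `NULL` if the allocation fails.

Op 1: a = malloc(3) -> a = 0; heap: [0-2 ALLOC][3-33 FREE]
Op 2: free(a) -> (freed a); heap: [0-33 FREE]
Op 3: b = malloc(9) -> b = 0; heap: [0-8 ALLOC][9-33 FREE]
Op 4: free(b) -> (freed b); heap: [0-33 FREE]
Op 5: c = malloc(4) -> c = 0; heap: [0-3 ALLOC][4-33 FREE]
Op 6: d = malloc(1) -> d = 4; heap: [0-3 ALLOC][4-4 ALLOC][5-33 FREE]
Op 7: free(d) -> (freed d); heap: [0-3 ALLOC][4-33 FREE]
Op 8: free(c) -> (freed c); heap: [0-33 FREE]
malloc(10): first-fit scan over [0-33 FREE] -> 0

Answer: 0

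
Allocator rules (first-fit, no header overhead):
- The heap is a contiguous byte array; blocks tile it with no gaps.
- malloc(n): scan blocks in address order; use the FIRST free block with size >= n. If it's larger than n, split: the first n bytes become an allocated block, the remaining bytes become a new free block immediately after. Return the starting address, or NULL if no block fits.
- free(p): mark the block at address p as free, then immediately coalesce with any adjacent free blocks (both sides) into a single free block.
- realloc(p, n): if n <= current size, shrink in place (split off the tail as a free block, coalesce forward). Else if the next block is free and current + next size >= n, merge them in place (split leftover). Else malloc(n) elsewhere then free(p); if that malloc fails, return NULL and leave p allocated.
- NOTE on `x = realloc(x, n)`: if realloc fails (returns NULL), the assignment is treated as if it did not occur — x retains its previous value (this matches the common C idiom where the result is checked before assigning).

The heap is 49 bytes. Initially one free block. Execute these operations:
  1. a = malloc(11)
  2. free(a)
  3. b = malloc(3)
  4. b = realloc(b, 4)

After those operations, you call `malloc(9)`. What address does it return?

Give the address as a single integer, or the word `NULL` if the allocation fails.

Op 1: a = malloc(11) -> a = 0; heap: [0-10 ALLOC][11-48 FREE]
Op 2: free(a) -> (freed a); heap: [0-48 FREE]
Op 3: b = malloc(3) -> b = 0; heap: [0-2 ALLOC][3-48 FREE]
Op 4: b = realloc(b, 4) -> b = 0; heap: [0-3 ALLOC][4-48 FREE]
malloc(9): first-fit scan over [0-3 ALLOC][4-48 FREE] -> 4

Answer: 4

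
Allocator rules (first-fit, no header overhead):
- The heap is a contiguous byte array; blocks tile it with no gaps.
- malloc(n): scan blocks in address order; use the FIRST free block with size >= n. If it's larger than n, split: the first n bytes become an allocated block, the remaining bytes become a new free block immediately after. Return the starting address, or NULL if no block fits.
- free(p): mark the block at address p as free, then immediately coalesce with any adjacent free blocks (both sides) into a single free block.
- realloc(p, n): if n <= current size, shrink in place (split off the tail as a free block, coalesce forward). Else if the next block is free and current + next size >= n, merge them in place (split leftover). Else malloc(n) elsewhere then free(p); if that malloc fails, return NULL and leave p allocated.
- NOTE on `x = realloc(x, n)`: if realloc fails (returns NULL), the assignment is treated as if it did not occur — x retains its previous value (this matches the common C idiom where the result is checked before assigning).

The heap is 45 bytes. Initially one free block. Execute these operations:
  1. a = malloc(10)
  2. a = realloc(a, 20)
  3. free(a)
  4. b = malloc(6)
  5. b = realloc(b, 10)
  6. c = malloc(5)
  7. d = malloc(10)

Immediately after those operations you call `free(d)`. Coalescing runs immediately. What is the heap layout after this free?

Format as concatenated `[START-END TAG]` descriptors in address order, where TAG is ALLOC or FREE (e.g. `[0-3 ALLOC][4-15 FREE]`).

Answer: [0-9 ALLOC][10-14 ALLOC][15-44 FREE]

Derivation:
Op 1: a = malloc(10) -> a = 0; heap: [0-9 ALLOC][10-44 FREE]
Op 2: a = realloc(a, 20) -> a = 0; heap: [0-19 ALLOC][20-44 FREE]
Op 3: free(a) -> (freed a); heap: [0-44 FREE]
Op 4: b = malloc(6) -> b = 0; heap: [0-5 ALLOC][6-44 FREE]
Op 5: b = realloc(b, 10) -> b = 0; heap: [0-9 ALLOC][10-44 FREE]
Op 6: c = malloc(5) -> c = 10; heap: [0-9 ALLOC][10-14 ALLOC][15-44 FREE]
Op 7: d = malloc(10) -> d = 15; heap: [0-9 ALLOC][10-14 ALLOC][15-24 ALLOC][25-44 FREE]
free(d): d = 15 -> block [15-24 ALLOC]; mark free, coalesce with adjacent free neighbors -> [0-9 ALLOC][10-14 ALLOC][15-44 FREE]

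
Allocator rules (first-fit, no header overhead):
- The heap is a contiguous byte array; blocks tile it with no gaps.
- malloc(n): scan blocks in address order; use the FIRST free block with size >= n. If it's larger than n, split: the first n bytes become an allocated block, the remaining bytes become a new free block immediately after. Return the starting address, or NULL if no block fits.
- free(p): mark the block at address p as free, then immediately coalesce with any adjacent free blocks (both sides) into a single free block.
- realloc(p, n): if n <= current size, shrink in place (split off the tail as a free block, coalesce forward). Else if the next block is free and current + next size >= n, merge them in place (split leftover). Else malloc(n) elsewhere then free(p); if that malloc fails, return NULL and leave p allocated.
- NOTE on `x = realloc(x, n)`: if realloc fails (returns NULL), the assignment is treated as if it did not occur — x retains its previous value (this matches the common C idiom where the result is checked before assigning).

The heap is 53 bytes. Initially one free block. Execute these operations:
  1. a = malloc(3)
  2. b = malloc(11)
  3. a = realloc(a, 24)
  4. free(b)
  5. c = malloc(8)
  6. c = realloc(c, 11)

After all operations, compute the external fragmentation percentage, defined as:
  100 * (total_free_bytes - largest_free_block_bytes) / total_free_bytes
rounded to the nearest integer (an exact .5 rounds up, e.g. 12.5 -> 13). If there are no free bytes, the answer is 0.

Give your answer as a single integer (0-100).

Op 1: a = malloc(3) -> a = 0; heap: [0-2 ALLOC][3-52 FREE]
Op 2: b = malloc(11) -> b = 3; heap: [0-2 ALLOC][3-13 ALLOC][14-52 FREE]
Op 3: a = realloc(a, 24) -> a = 14; heap: [0-2 FREE][3-13 ALLOC][14-37 ALLOC][38-52 FREE]
Op 4: free(b) -> (freed b); heap: [0-13 FREE][14-37 ALLOC][38-52 FREE]
Op 5: c = malloc(8) -> c = 0; heap: [0-7 ALLOC][8-13 FREE][14-37 ALLOC][38-52 FREE]
Op 6: c = realloc(c, 11) -> c = 0; heap: [0-10 ALLOC][11-13 FREE][14-37 ALLOC][38-52 FREE]
Free blocks: [3 15] total_free=18 largest=15 -> 100*(18-15)/18 = 300/18 ≈ 16.667 -> rounds to 17

Answer: 17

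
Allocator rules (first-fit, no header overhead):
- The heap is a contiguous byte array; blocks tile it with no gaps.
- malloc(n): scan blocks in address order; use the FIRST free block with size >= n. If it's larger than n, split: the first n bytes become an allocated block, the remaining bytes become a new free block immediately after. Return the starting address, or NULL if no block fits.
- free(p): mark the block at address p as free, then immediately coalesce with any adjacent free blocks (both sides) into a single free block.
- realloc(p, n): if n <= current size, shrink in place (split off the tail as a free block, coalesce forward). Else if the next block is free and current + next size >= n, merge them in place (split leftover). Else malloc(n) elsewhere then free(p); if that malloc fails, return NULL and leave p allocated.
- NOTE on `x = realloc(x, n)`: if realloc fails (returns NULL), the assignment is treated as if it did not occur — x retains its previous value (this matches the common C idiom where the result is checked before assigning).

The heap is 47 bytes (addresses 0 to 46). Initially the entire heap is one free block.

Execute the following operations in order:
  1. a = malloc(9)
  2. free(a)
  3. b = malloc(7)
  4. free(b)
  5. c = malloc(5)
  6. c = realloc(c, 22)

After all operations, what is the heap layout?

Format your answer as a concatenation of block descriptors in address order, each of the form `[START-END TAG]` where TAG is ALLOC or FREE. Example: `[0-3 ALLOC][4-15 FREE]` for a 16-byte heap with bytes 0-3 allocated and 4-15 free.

Answer: [0-21 ALLOC][22-46 FREE]

Derivation:
Op 1: a = malloc(9) -> a = 0; heap: [0-8 ALLOC][9-46 FREE]
Op 2: free(a) -> (freed a); heap: [0-46 FREE]
Op 3: b = malloc(7) -> b = 0; heap: [0-6 ALLOC][7-46 FREE]
Op 4: free(b) -> (freed b); heap: [0-46 FREE]
Op 5: c = malloc(5) -> c = 0; heap: [0-4 ALLOC][5-46 FREE]
Op 6: c = realloc(c, 22) -> c = 0; heap: [0-21 ALLOC][22-46 FREE]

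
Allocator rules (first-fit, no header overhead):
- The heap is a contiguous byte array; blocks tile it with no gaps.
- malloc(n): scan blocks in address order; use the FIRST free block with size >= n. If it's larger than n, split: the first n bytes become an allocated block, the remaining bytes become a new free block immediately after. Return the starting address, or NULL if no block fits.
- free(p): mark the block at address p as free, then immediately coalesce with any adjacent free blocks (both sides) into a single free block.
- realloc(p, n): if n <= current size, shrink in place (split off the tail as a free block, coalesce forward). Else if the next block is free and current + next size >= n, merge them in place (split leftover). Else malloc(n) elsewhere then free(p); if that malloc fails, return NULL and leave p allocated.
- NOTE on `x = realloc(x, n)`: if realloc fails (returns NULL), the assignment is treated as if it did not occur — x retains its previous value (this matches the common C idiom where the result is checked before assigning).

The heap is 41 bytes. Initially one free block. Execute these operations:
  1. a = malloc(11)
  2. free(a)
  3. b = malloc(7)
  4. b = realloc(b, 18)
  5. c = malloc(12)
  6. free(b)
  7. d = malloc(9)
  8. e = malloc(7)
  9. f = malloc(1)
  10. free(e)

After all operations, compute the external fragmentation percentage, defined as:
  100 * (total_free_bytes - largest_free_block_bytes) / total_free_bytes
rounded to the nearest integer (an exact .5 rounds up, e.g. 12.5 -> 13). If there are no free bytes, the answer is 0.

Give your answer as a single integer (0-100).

Answer: 42

Derivation:
Op 1: a = malloc(11) -> a = 0; heap: [0-10 ALLOC][11-40 FREE]
Op 2: free(a) -> (freed a); heap: [0-40 FREE]
Op 3: b = malloc(7) -> b = 0; heap: [0-6 ALLOC][7-40 FREE]
Op 4: b = realloc(b, 18) -> b = 0; heap: [0-17 ALLOC][18-40 FREE]
Op 5: c = malloc(12) -> c = 18; heap: [0-17 ALLOC][18-29 ALLOC][30-40 FREE]
Op 6: free(b) -> (freed b); heap: [0-17 FREE][18-29 ALLOC][30-40 FREE]
Op 7: d = malloc(9) -> d = 0; heap: [0-8 ALLOC][9-17 FREE][18-29 ALLOC][30-40 FREE]
Op 8: e = malloc(7) -> e = 9; heap: [0-8 ALLOC][9-15 ALLOC][16-17 FREE][18-29 ALLOC][30-40 FREE]
Op 9: f = malloc(1) -> f = 16; heap: [0-8 ALLOC][9-15 ALLOC][16-16 ALLOC][17-17 FREE][18-29 ALLOC][30-40 FREE]
Op 10: free(e) -> (freed e); heap: [0-8 ALLOC][9-15 FREE][16-16 ALLOC][17-17 FREE][18-29 ALLOC][30-40 FREE]
Free blocks: [7 1 11] total_free=19 largest=11 -> 100*(19-11)/19 = 800/19 ≈ 42.105 -> rounds to 42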